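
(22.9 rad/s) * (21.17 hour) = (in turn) 2.778e+05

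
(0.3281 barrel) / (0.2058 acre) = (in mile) 3.892e-08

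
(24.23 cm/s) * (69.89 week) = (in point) 2.903e+10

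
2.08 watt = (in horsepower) 0.002789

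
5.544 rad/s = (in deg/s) 317.6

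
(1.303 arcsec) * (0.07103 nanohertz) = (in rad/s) 4.487e-16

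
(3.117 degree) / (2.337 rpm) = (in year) 7.049e-09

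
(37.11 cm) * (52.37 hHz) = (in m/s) 1943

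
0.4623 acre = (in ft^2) 2.014e+04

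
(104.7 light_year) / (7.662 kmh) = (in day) 5.387e+12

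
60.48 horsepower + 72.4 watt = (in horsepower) 60.58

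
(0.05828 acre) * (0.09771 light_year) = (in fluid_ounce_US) 7.372e+21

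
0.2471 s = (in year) 7.835e-09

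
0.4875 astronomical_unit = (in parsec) 2.363e-06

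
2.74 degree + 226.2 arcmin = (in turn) 0.01808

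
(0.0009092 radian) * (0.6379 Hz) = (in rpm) 0.005538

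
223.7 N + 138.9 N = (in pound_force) 81.52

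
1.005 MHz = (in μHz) 1.005e+12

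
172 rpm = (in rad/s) 18.01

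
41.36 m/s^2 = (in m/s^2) 41.36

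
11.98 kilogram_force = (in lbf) 26.41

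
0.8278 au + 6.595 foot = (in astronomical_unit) 0.8278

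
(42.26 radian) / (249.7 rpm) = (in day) 1.871e-05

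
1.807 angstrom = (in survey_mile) 1.123e-13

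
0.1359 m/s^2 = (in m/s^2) 0.1359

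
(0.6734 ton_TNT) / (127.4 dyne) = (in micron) 2.212e+18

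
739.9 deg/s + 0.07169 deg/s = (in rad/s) 12.91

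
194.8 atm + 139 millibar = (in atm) 194.9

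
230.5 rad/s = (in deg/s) 1.321e+04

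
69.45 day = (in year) 0.1903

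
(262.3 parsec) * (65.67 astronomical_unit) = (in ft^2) 8.559e+32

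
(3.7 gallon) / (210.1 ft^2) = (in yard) 0.0007847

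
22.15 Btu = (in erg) 2.337e+11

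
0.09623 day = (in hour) 2.31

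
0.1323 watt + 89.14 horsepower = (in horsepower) 89.14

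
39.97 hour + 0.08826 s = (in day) 1.665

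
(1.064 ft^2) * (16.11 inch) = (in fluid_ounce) 1368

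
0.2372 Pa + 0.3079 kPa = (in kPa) 0.3081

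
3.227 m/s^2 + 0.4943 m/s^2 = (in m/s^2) 3.721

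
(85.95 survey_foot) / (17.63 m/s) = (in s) 1.486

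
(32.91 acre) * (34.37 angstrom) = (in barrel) 0.002879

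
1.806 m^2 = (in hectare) 0.0001806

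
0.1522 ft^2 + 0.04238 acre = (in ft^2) 1846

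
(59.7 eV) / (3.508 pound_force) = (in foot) 2.011e-18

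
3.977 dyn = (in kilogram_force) 4.055e-06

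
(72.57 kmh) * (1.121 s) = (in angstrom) 2.26e+11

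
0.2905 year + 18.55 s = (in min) 1.527e+05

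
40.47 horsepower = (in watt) 3.018e+04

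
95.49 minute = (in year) 0.0001817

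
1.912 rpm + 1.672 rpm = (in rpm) 3.584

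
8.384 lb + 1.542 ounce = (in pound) 8.48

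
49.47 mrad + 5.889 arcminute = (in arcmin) 176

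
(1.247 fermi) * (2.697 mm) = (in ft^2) 3.62e-17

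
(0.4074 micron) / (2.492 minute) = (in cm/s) 2.725e-07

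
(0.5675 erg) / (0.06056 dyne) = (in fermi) 9.371e+13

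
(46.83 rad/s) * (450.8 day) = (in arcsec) 3.762e+14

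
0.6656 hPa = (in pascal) 66.56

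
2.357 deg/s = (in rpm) 0.3928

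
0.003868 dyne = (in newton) 3.868e-08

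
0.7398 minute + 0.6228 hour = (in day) 0.02646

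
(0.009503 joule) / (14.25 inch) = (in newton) 0.02626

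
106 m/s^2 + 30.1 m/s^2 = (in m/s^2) 136.1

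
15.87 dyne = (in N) 0.0001587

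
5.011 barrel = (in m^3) 0.7967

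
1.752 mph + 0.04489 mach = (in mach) 0.04719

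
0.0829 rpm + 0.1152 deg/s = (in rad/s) 0.01069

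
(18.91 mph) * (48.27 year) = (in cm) 1.287e+12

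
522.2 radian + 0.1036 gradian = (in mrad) 5.222e+05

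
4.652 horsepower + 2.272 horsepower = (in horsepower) 6.924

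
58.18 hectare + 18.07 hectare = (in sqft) 8.207e+06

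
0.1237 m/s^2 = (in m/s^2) 0.1237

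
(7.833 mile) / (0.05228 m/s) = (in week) 0.3987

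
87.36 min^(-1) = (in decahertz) 0.1456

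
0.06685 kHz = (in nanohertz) 6.685e+10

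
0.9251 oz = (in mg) 2.623e+04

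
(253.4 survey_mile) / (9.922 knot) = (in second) 7.989e+04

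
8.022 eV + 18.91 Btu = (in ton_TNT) 4.768e-06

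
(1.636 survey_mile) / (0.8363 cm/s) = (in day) 3.644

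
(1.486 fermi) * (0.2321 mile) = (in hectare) 5.551e-17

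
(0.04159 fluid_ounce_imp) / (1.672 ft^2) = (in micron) 7.607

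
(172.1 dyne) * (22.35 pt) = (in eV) 8.469e+13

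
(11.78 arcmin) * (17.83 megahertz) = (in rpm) 5.834e+05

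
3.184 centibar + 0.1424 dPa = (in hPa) 31.84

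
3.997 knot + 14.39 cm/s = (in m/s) 2.2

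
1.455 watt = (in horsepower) 0.001951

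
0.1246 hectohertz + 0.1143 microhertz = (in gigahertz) 1.246e-08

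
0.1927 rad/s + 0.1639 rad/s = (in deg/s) 20.43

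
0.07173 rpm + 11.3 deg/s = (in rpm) 1.955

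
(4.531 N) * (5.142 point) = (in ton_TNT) 1.964e-12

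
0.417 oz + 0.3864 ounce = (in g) 22.78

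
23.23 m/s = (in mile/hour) 51.96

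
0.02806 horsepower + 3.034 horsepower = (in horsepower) 3.062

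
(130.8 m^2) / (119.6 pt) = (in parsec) 1.005e-13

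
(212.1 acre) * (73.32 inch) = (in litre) 1.599e+09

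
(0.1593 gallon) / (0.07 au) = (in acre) 1.423e-17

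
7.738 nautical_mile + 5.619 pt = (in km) 14.33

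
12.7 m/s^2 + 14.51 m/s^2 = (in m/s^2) 27.21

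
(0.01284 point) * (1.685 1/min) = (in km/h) 4.579e-07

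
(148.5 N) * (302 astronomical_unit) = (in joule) 6.709e+15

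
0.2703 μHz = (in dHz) 2.703e-06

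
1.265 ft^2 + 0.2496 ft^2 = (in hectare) 1.407e-05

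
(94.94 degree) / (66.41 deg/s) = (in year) 4.533e-08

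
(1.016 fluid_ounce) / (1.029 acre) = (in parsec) 2.338e-25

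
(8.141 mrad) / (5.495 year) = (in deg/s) 2.692e-09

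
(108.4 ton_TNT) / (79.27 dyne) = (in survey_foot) 1.877e+15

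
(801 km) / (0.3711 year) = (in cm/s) 6.844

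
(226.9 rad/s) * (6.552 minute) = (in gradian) 5.679e+06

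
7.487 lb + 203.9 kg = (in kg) 207.3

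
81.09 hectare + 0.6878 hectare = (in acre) 202.1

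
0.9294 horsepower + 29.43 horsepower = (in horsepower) 30.36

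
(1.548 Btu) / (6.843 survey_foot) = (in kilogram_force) 79.85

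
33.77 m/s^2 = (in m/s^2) 33.77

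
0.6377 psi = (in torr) 32.98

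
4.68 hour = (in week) 0.02786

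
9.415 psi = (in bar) 0.6491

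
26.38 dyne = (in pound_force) 5.93e-05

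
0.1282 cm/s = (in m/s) 0.001282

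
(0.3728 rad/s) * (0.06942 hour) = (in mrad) 9.317e+04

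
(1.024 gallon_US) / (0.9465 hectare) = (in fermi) 4.095e+08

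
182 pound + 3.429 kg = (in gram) 8.598e+04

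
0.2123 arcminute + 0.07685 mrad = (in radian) 0.0001386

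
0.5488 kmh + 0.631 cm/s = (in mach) 0.0004662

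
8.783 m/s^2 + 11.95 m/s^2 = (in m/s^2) 20.73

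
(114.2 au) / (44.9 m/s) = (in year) 1.207e+04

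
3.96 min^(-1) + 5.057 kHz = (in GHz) 5.057e-06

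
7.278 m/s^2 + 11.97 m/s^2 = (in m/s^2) 19.25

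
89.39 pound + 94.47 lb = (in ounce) 2942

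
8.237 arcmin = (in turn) 0.0003813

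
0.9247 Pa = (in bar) 9.247e-06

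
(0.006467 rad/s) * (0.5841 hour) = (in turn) 2.164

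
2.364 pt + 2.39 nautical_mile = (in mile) 2.75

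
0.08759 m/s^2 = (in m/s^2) 0.08759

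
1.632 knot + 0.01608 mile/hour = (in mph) 1.894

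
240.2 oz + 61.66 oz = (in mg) 8.558e+06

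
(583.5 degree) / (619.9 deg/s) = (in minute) 0.01569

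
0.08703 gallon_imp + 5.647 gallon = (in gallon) 5.752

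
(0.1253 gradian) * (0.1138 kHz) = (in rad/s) 0.224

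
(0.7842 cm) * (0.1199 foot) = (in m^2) 0.0002866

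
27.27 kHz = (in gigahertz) 2.727e-05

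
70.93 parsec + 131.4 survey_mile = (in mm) 2.189e+21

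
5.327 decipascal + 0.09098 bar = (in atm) 0.0898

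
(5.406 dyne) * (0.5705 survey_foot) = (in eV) 5.867e+13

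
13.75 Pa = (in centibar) 0.01375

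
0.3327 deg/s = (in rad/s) 0.005807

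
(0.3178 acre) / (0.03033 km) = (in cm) 4240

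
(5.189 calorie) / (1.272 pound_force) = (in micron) 3.837e+06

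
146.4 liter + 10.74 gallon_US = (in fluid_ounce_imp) 6583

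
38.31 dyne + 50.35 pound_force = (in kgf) 22.84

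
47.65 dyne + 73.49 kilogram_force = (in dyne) 7.207e+07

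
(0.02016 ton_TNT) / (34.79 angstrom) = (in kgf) 2.472e+15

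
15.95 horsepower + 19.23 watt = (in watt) 1.191e+04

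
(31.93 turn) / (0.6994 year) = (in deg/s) 0.0005212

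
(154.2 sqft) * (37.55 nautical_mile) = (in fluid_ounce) 3.369e+10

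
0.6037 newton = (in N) 0.6037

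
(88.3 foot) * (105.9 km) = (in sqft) 3.068e+07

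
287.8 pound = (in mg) 1.305e+08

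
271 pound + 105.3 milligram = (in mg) 1.229e+08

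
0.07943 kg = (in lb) 0.1751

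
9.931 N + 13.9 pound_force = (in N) 71.76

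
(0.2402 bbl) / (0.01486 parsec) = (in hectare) 8.328e-21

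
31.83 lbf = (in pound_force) 31.83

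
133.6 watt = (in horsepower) 0.1792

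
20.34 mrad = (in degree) 1.165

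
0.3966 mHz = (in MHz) 3.966e-10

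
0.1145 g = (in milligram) 114.5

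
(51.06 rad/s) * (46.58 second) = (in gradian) 1.514e+05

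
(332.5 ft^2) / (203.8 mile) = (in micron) 94.18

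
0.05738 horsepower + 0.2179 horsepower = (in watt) 205.3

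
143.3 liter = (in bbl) 0.9013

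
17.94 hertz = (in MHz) 1.794e-05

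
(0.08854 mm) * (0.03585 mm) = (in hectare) 3.174e-13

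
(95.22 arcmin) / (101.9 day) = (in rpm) 3.004e-08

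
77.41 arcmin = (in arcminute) 77.41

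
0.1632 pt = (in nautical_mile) 3.109e-08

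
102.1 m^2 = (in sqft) 1099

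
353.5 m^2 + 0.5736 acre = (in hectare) 0.2675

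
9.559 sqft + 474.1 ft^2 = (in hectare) 0.004493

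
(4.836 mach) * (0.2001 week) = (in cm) 1.993e+10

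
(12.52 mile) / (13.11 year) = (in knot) 9.473e-05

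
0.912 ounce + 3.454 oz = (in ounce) 4.366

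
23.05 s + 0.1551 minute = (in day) 0.0003745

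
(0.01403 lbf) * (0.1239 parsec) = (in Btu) 2.261e+11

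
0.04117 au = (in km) 6.159e+06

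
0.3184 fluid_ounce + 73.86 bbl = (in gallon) 3102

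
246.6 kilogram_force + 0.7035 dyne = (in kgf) 246.6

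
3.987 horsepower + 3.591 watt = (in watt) 2977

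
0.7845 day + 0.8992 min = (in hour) 18.84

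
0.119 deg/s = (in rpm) 0.01983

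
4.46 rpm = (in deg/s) 26.76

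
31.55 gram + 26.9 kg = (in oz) 950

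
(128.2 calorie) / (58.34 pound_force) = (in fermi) 2.067e+15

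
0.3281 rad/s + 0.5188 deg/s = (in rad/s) 0.3372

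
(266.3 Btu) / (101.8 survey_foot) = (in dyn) 9.055e+08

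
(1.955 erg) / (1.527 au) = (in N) 8.558e-19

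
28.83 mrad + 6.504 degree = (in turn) 0.02266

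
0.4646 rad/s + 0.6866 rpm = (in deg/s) 30.74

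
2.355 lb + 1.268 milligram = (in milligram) 1.068e+06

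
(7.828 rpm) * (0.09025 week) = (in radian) 4.474e+04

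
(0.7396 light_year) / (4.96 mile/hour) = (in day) 3.652e+10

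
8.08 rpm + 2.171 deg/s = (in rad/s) 0.884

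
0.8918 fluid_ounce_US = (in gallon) 0.006967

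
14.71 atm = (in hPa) 1.49e+04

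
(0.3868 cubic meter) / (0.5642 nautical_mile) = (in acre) 9.147e-08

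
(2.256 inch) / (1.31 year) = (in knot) 2.696e-09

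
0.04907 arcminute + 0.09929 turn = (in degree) 35.75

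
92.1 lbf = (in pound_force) 92.1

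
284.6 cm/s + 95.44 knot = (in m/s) 51.94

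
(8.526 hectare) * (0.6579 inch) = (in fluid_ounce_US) 4.818e+07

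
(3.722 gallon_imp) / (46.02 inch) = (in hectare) 1.448e-06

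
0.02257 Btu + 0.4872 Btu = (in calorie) 128.5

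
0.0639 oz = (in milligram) 1812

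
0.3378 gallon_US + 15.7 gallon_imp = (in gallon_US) 19.19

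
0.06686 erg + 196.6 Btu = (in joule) 2.074e+05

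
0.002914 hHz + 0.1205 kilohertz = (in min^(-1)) 7247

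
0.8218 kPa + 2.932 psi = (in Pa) 2.104e+04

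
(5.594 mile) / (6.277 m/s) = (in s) 1434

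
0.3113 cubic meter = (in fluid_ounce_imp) 1.096e+04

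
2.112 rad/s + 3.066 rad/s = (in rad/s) 5.178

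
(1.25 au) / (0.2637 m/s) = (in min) 1.182e+10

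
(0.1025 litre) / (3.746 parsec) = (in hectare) 8.868e-26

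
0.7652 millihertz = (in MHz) 7.652e-10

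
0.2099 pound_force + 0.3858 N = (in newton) 1.319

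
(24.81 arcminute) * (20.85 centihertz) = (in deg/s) 0.08621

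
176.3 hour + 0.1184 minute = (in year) 0.02013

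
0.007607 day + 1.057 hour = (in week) 0.007378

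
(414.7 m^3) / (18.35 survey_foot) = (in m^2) 74.15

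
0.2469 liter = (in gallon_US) 0.06522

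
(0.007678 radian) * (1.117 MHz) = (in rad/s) 8576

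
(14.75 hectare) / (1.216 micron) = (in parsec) 3.931e-06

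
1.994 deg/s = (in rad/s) 0.0348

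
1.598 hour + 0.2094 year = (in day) 76.5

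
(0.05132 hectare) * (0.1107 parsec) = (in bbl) 1.103e+19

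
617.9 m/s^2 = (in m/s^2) 617.9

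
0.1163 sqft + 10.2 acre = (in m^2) 4.128e+04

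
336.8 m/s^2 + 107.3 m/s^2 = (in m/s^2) 444.1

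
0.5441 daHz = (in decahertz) 0.5441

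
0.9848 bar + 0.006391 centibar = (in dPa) 9.849e+05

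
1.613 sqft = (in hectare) 1.499e-05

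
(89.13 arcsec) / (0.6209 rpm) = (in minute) 0.0001108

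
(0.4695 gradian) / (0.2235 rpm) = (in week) 5.21e-07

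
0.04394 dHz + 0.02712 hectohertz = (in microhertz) 2.716e+06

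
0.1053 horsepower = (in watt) 78.52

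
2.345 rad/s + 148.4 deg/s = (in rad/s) 4.935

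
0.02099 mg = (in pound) 4.628e-08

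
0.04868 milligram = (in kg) 4.868e-08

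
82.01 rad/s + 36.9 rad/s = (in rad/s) 118.9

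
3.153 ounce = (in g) 89.39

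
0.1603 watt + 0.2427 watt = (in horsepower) 0.0005404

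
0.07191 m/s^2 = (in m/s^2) 0.07191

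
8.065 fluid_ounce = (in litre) 0.2385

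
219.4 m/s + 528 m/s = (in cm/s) 7.474e+04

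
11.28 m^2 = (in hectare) 0.001128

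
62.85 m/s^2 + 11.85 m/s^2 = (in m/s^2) 74.7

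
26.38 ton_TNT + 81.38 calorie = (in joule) 1.104e+11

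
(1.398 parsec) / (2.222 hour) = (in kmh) 1.941e+13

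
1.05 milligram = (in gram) 0.00105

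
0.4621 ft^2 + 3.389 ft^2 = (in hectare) 3.578e-05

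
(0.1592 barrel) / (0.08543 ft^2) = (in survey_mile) 0.001982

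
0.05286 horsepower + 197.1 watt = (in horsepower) 0.3172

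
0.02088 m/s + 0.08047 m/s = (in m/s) 0.1013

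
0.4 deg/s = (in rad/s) 0.006981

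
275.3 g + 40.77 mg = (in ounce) 9.712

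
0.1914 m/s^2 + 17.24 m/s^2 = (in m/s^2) 17.43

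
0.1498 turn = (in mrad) 941.2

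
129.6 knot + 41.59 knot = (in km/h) 317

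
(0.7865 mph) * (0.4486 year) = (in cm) 4.974e+08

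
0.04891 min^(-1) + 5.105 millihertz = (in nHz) 5.92e+06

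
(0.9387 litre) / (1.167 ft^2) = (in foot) 0.02841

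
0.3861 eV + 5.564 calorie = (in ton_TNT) 5.564e-09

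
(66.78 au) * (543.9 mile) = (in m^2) 8.745e+18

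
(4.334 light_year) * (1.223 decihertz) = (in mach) 1.473e+13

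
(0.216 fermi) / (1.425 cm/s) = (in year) 4.807e-22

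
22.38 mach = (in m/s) 7620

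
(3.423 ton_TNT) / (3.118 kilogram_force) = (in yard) 5.122e+08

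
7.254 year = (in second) 2.288e+08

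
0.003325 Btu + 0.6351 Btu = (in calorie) 161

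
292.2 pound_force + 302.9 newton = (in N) 1603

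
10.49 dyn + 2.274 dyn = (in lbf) 2.869e-05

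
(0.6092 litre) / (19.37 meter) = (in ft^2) 0.0003385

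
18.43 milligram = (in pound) 4.063e-05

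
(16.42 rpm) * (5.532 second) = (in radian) 9.512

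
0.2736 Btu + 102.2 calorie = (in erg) 7.163e+09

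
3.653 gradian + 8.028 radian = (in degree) 463.3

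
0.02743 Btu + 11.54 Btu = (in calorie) 2917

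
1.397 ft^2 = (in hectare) 1.298e-05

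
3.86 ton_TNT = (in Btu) 1.531e+07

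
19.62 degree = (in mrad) 342.4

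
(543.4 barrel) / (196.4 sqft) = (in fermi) 4.735e+15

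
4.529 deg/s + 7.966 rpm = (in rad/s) 0.9132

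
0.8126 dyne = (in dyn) 0.8126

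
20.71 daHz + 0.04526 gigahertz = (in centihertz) 4.526e+09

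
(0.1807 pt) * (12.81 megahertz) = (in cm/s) 8.166e+04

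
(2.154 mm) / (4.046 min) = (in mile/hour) 1.985e-05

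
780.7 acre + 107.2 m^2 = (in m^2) 3.159e+06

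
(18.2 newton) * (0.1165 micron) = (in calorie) 5.068e-07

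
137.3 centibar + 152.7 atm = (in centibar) 1.561e+04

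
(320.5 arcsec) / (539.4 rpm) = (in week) 4.548e-11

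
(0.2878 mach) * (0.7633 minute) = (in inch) 1.767e+05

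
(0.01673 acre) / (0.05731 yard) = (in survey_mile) 0.8028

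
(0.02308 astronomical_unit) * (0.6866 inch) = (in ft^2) 6.481e+08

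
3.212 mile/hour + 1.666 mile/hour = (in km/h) 7.85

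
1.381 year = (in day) 504.1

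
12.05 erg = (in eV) 7.521e+12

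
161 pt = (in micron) 5.68e+04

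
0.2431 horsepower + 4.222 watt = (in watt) 185.5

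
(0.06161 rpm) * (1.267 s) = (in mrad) 8.174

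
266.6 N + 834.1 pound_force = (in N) 3977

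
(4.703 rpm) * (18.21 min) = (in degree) 3.083e+04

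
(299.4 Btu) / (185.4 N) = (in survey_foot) 5590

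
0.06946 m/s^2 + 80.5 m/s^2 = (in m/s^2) 80.57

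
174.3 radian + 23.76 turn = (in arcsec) 6.674e+07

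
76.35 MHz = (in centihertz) 7.635e+09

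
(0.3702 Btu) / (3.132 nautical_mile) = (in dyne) 6734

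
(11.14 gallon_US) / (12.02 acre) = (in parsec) 2.809e-23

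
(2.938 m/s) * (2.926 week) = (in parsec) 1.685e-10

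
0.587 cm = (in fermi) 5.87e+12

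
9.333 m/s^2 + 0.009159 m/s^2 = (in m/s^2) 9.342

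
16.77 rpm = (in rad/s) 1.756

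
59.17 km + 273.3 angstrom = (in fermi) 5.917e+19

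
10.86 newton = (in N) 10.86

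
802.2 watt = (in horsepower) 1.076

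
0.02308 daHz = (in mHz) 230.8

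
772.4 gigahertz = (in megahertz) 7.724e+05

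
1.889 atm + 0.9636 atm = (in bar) 2.89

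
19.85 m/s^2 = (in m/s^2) 19.85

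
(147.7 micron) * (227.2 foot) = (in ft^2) 0.1101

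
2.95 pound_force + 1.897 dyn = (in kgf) 1.338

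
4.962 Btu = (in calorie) 1251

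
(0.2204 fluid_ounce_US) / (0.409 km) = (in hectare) 1.594e-12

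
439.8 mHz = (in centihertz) 43.98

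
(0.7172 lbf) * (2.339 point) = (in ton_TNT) 6.292e-13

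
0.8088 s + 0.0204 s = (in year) 2.629e-08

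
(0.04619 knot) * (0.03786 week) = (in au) 3.637e-09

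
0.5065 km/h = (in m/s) 0.1407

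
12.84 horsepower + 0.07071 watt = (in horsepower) 12.84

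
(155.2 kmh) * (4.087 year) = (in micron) 5.556e+15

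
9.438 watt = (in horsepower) 0.01266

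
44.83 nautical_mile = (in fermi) 8.303e+19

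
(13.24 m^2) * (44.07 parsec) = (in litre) 1.8e+22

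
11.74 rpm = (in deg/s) 70.44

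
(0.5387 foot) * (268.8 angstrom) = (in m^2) 4.414e-09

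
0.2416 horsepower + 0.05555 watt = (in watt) 180.2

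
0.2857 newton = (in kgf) 0.02913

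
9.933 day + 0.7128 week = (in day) 14.92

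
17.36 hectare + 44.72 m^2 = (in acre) 42.91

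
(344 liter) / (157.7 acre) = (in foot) 1.768e-06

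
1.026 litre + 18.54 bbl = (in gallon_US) 779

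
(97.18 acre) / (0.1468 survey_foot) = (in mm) 8.789e+09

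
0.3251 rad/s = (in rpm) 3.104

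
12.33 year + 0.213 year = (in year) 12.54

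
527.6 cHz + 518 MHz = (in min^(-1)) 3.108e+10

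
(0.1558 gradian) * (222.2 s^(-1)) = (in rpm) 5.193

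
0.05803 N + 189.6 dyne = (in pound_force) 0.01347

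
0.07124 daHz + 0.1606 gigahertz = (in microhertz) 1.606e+14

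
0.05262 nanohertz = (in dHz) 5.262e-10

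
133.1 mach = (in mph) 1.014e+05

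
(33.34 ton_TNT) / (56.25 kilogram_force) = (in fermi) 2.529e+23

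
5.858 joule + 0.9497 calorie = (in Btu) 0.009319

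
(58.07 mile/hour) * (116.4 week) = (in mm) 1.828e+12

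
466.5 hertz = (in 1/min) 2.799e+04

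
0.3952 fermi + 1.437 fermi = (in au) 1.225e-26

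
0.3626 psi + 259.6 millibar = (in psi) 4.128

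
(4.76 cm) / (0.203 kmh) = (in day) 9.77e-06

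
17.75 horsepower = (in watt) 1.324e+04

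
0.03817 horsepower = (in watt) 28.46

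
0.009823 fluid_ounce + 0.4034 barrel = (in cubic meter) 0.06414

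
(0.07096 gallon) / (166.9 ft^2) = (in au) 1.158e-16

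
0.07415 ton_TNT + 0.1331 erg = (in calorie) 7.415e+07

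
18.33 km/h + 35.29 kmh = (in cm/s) 1489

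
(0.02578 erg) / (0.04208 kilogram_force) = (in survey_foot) 2.05e-08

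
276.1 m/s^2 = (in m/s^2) 276.1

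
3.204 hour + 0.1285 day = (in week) 0.03743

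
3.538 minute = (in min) 3.538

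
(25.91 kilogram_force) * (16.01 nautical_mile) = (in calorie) 1.801e+06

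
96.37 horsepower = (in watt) 7.186e+04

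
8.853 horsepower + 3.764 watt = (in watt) 6605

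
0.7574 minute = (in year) 1.441e-06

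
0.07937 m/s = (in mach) 0.0002331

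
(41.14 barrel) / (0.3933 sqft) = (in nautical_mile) 0.09666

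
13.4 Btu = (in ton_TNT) 3.379e-06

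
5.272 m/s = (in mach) 0.01548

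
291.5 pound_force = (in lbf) 291.5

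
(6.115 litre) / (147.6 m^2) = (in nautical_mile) 2.237e-08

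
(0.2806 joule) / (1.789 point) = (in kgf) 45.34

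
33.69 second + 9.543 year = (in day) 3483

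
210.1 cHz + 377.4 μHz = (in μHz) 2.101e+06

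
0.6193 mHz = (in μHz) 619.3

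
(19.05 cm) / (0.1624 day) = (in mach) 3.987e-08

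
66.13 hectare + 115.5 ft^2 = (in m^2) 6.613e+05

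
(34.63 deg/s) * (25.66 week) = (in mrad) 9.38e+09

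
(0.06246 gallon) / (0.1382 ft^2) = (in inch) 0.725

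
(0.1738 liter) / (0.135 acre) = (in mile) 1.977e-10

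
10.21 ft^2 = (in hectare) 9.485e-05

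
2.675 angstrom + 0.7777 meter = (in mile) 0.0004832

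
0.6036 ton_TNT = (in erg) 2.525e+16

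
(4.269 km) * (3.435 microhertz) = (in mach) 4.307e-05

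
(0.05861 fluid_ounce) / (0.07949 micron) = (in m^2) 21.81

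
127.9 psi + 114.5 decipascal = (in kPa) 881.9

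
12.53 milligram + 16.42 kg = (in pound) 36.2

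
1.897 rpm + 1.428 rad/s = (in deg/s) 93.2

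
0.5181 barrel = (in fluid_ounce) 2785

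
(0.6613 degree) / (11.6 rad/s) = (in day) 1.152e-08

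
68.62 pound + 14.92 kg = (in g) 4.605e+04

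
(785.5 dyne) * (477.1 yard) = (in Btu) 0.003248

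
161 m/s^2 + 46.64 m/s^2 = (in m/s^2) 207.6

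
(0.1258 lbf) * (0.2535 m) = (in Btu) 0.0001345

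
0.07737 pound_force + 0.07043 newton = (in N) 0.4146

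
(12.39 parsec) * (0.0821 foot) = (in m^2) 9.567e+15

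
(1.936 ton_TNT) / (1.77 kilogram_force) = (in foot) 1.531e+09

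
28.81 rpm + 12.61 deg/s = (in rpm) 30.91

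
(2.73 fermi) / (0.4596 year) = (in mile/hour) 4.213e-22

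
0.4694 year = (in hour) 4112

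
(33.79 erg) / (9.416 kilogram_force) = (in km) 3.659e-11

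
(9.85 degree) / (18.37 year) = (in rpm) 2.834e-09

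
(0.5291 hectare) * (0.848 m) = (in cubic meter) 4487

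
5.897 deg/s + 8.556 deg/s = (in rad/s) 0.2523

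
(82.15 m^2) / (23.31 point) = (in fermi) 9.99e+18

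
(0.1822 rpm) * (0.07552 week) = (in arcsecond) 1.798e+08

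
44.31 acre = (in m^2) 1.793e+05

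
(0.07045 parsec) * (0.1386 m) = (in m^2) 3.013e+14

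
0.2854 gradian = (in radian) 0.004483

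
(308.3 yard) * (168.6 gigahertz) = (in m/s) 4.753e+13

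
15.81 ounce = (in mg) 4.482e+05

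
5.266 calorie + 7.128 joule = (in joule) 29.16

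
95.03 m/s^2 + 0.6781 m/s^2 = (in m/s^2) 95.71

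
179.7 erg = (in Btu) 1.703e-08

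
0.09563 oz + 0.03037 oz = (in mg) 3572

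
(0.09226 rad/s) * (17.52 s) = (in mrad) 1616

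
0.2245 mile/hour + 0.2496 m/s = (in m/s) 0.35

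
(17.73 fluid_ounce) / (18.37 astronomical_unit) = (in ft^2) 2.054e-15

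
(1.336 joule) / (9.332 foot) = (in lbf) 0.1056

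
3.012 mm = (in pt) 8.538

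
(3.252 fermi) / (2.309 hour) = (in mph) 8.751e-19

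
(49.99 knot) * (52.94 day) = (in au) 0.0007863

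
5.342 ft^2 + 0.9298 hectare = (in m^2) 9298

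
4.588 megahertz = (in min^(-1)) 2.753e+08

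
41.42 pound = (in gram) 1.879e+04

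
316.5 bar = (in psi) 4590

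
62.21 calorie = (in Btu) 0.2467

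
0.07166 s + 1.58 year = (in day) 576.7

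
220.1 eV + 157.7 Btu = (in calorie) 3.977e+04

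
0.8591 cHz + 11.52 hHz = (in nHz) 1.152e+12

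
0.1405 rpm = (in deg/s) 0.843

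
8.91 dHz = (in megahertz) 8.91e-07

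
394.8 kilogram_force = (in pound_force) 870.4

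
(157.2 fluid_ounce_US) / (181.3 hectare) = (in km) 2.564e-12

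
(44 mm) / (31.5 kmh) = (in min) 8.381e-05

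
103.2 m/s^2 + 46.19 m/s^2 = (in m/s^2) 149.4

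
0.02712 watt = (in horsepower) 3.637e-05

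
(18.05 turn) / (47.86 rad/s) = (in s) 2.37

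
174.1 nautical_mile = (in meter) 3.224e+05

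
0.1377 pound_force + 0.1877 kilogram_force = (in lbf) 0.5515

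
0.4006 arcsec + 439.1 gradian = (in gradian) 439.1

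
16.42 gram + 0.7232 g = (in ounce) 0.6047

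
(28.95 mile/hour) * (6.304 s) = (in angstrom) 8.159e+11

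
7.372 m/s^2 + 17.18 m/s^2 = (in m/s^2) 24.55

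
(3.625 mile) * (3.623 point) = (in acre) 0.001843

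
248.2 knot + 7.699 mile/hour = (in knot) 254.9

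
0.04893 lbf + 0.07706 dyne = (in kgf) 0.02219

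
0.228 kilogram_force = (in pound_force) 0.5027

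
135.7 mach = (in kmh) 1.663e+05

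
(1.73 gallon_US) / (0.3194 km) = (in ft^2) 0.0002207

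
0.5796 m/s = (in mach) 0.001702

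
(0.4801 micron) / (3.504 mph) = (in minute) 5.108e-09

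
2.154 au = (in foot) 1.057e+12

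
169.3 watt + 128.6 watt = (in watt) 297.9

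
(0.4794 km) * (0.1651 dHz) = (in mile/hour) 17.71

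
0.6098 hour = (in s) 2195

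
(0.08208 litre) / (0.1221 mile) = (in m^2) 4.177e-07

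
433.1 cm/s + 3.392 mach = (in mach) 3.405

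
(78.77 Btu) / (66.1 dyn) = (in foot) 4.125e+08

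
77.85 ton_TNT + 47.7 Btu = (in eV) 2.033e+30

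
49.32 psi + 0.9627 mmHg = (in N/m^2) 3.402e+05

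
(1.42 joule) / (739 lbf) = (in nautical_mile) 2.332e-07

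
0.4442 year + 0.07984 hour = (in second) 1.401e+07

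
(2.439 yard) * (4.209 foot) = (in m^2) 2.861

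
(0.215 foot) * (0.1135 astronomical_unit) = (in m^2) 1.113e+09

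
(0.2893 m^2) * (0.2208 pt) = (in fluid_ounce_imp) 0.7931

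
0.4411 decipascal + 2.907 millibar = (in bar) 0.002907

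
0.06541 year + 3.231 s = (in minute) 3.438e+04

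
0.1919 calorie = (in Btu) 0.000761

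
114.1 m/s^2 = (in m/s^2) 114.1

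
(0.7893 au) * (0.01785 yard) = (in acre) 4.762e+05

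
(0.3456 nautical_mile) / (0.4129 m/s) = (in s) 1550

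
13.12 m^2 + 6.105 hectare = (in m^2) 6.106e+04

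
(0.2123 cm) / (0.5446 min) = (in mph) 0.0001453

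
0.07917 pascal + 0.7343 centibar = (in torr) 5.508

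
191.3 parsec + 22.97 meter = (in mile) 3.668e+15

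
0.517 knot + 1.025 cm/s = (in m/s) 0.2762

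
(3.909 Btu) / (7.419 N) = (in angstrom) 5.559e+12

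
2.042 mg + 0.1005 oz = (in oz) 0.1006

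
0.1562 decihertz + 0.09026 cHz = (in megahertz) 1.652e-08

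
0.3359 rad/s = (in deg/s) 19.25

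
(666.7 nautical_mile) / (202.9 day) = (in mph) 0.1576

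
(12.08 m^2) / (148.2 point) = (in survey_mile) 0.1436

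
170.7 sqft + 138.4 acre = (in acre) 138.4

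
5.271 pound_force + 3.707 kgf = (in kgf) 6.098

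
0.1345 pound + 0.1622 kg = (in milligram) 2.232e+05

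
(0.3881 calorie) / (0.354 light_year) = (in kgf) 4.944e-17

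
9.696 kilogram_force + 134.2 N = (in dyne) 2.293e+07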